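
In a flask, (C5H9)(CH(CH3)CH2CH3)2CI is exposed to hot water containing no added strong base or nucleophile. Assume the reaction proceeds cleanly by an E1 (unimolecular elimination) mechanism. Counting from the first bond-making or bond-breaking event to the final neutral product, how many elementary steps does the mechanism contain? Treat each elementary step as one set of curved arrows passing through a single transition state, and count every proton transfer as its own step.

Step 1: The C–I bond breaks with both electrons going to the iodide; I⁻ leaves and a tertiary carbocation remains.
(No 1,2-shift: no single shift to an adjacent carbon would give a more stable cation.)
Step 2: A weak base (a water molecule from the solvent) removes a proton from a carbon adjacent to the cationic centre; the electrons of that C–H bond become the new π(C=C) bond, giving the alkene.
Total: 2 elementary steps.

2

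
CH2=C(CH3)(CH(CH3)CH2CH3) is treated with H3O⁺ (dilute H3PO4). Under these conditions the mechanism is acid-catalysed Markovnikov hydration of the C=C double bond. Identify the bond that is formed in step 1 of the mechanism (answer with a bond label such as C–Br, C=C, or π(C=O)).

C–H

Step 1: The π electrons of the C=C bond attack a proton of H3O⁺; Markovnikov addition places the new C–H on the less-substituted alkene carbon, so the positive charge ends up on the more-substituted carbon — a tertiary carbocation. H2O is released.
The bond formed in this step is the C–H bond.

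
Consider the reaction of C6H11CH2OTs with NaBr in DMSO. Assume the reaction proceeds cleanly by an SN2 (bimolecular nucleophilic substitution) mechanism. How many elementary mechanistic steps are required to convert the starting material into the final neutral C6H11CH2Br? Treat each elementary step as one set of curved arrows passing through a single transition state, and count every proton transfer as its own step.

1

Step 1: Backside attack by Br⁻ on the carbon bearing the tosylate: the new C–Br bond forms as the C–O bond breaks, with Walden inversion at carbon.
Total: 1 elementary step.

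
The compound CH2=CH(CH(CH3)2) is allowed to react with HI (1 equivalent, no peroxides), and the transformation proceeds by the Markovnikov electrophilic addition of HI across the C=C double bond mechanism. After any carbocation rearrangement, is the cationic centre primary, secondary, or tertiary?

Step 1: Electrophilic addition begins with the π(C=C) electrons forming a bond to the proton of HI. Following Markovnikov's rule, the resulting cation is secondary. The H–I bond breaks heterolytically, releasing I⁻.
Step 2: A hydride (H with its bonding pair) migrates from the adjacent isopropyl carbon to the cationic centre — a 1,2-hydride shift — upgrading the secondary cation to a tertiary one.
The cation rearranges from secondary to tertiary via a 1,2-hydride shift from the adjacent isopropyl carbon; the tertiary cation is what reacts next.

tertiary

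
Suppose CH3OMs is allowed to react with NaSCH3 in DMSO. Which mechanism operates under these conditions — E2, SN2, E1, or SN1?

SN2

Conditions: a methyl substrate with a strong nucleophile in the polar aprotic solvent DMSO.
These conditions are the textbook signature of the SN2 pathway.
An unhindered substrate with a strong nucleophile in a polar aprotic solvent favours one-step backside displacement.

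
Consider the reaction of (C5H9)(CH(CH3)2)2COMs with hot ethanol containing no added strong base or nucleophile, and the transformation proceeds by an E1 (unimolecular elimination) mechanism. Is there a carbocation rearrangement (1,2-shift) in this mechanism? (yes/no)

no

The first-formed carbocation is tertiary.
No single 1,2-shift to an adjacent carbon would produce a more-substituted cation than the one already present, so no rearrangement occurs.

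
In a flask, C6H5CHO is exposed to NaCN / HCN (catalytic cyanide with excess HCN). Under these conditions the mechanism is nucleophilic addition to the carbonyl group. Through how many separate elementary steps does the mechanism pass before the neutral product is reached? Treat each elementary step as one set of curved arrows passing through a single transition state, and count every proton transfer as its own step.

2

Step 1: A lone pair / filled orbital on CN⁻ attacks the electrophilic carbonyl carbon; the π(C=O) electrons shift onto oxygen, producing a tetrahedral alkoxide intermediate.
Step 2: The alkoxide oxygen removes a proton from HCN present in the mixture, giving a cyanohydrin and regenerating CN⁻.
Total: 2 elementary steps.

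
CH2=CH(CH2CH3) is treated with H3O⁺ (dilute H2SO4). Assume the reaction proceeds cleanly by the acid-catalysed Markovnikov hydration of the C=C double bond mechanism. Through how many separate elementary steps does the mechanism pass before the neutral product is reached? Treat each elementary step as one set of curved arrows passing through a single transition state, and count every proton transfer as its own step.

Step 1: Protonation of the alkene by H3O⁺: the π bond acts as the nucleophile and picks up H⁺, giving the more stable (Markovnikov) secondary carbocation. H2O is released.
(No 1,2-shift: no single shift to an adjacent carbon would give a more stable cation.)
Step 2: Water acts as the nucleophile: an oxygen lone pair bonds to the cationic carbon, giving an oxonium-ion intermediate.
Step 3: H2O removes a proton from the oxonium oxygen, regenerating H3O⁺ and giving the neutral alcohol.
Total: 3 elementary steps.

3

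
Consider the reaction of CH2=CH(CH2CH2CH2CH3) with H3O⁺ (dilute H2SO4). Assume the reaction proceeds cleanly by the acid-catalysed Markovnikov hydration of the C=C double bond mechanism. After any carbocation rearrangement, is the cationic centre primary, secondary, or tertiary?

secondary

Step 1: The π electrons of the C=C bond attack a proton of H3O⁺; Markovnikov addition places the new C–H on the less-substituted alkene carbon, so the positive charge ends up on the more-substituted carbon — a secondary carbocation. H2O is released.
No single 1,2-shift to an adjacent carbon would give a more-substituted cation, so no rearrangement occurs.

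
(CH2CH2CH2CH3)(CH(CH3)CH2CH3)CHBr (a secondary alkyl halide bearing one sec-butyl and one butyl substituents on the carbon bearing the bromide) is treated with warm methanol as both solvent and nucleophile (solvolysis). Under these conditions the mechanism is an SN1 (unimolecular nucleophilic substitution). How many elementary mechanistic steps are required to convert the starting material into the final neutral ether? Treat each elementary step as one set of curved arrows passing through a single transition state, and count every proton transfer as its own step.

Step 1: The C–Br bond breaks with both electrons going to the bromide; Br⁻ leaves and a secondary carbocation remains.
Step 2: A 1,2-hydride shift from the adjacent sec-butyl carbon moves the positive charge from the secondary centre to an adjacent carbon, generating a more stable tertiary carbocation.
Step 3: Nucleophilic capture: the oxygen of CH3OH bonds to the cationic carbon, producing an oxonium-ion intermediate.
Step 4: Proton transfer from the O–H of the oxonium ion to a solvent molecule delivers the neutral ether.
Total: 4 elementary steps.

4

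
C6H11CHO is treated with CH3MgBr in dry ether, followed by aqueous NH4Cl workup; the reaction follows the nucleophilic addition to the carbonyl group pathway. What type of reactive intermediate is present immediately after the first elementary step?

tetrahedral alkoxide intermediate

Step 1: the carbanion-like carbon of CH3MgBr attacks the sp² carbonyl carbon; the C=O π bond breaks and the electrons end up as a lone pair on the alkoxide oxygen of the tetrahedral intermediate.
After step 1 the species present is a tetrahedral alkoxide intermediate.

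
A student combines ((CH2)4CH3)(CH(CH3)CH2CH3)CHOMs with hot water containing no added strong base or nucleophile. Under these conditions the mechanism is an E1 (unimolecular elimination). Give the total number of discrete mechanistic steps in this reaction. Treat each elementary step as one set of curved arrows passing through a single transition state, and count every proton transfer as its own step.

3

Step 1: Rate-determining heterolysis of the C–O bond gives MsO⁻ and a secondary carbocation.
Step 2: A 1,2-hydride shift from the adjacent sec-butyl carbon moves the positive charge from the secondary centre to an adjacent carbon, generating a more stable tertiary carbocation.
Step 3: A weak base (a water molecule from the solvent) removes a proton from a carbon adjacent to the cationic centre; the electrons of that C–H bond become the new π(C=C) bond, giving the alkene.
Total: 3 elementary steps.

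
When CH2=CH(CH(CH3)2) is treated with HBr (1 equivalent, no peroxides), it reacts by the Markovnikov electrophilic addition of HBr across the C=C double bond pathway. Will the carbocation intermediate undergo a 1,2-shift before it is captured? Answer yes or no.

The first-formed carbocation is secondary.
The adjacent isopropyl carbon already bears 2 other carbon substituents and has a hydrogen to migrate; after a 1,2-hydride shift from that carbon the positive charge sits on a tertiary centre.
Tertiary is more stable than secondary, so the shift occurs.

yes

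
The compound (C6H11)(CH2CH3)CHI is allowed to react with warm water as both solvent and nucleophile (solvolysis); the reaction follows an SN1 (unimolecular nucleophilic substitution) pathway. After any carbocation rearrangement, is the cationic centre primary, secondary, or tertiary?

Step 1: Unassisted departure of I⁻ (taking the C–I bonding pair) generates a secondary carbocation.
Step 2: Carbocation rearrangement: a 1,2-hydride shift from the adjacent cyclohexyl carbon converts the initially-formed secondary cation into the more stable tertiary cation.
The cation rearranges from secondary to tertiary via a 1,2-hydride shift from the adjacent cyclohexyl carbon; the tertiary cation is what reacts next.

tertiary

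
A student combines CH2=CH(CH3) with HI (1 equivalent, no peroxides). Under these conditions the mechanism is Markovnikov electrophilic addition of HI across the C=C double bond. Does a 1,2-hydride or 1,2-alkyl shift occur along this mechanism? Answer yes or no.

The first-formed carbocation is secondary.
No single 1,2-shift to an adjacent carbon would produce a more-substituted cation than the one already present, so no rearrangement occurs.

no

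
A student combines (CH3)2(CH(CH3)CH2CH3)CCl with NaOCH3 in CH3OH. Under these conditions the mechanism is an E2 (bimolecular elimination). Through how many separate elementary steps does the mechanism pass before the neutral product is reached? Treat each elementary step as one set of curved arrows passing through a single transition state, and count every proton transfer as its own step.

1

Step 1: Concerted anti-periplanar elimination: CH3O⁻ abstracts a β-H while Cl⁻ leaves, and the C–H electrons become the new C=C π bond — all in a single transition state.
Total: 1 elementary step.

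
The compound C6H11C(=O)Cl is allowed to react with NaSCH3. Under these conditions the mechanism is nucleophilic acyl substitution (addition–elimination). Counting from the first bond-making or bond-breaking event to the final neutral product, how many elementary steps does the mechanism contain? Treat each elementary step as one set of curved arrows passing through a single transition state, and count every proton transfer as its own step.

2

Step 1: Nucleophilic addition of CH3S⁻ to the acyl carbon breaks the π(C=O) bond and yields a tetrahedral, anionic intermediate.
Step 2: An oxygen lone pair re-forms the C=O π bond as the C–Cl σ-bond breaks; Cl⁻ is expelled.
Total: 2 elementary steps.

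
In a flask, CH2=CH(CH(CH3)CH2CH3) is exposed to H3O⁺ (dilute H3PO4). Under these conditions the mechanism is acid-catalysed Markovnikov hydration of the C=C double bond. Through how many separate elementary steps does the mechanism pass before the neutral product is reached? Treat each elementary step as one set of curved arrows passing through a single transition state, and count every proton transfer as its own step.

Step 1: Electrophilic addition begins with the π(C=C) electrons forming a bond to the proton of H3O⁺. Following Markovnikov's rule, the resulting cation is secondary. H2O is released.
Step 2: Carbocation rearrangement: a 1,2-hydride shift from the adjacent sec-butyl carbon converts the initially-formed secondary cation into the more stable tertiary cation.
Step 3: Nucleophilic capture of the cation by H2O produces the protonated alcohol (an oxonium ion).
Step 4: Proton transfer from the O–H of the oxonium ion to H2O completes the catalytic cycle and yields the alcohol.
Total: 4 elementary steps.

4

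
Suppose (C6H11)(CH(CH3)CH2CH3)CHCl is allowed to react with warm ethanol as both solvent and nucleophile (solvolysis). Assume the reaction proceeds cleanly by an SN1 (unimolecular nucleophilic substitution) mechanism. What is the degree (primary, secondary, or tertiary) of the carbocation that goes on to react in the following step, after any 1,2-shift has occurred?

tertiary

Step 1: The C–Cl bond breaks with both electrons going to the chloride; Cl⁻ leaves and a secondary carbocation remains.
Step 2: A hydride (H with its bonding pair) migrates from the adjacent cyclohexyl carbon to the cationic centre — a 1,2-hydride shift — upgrading the secondary cation to a tertiary one.
The cation rearranges from secondary to tertiary via a 1,2-hydride shift from the adjacent cyclohexyl carbon; the tertiary cation is what reacts next.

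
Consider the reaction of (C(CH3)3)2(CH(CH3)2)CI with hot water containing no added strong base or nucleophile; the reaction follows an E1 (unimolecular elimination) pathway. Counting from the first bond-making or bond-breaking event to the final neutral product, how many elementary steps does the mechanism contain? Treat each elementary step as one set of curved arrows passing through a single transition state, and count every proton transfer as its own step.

2

Step 1: Unassisted departure of I⁻ (taking the C–I bonding pair) generates a tertiary carbocation.
(No 1,2-shift: no single shift to an adjacent carbon would give a more stable cation.)
Step 2: A weak base (a water molecule from the solvent) removes a proton from a carbon adjacent to the cationic centre; the electrons of that C–H bond become the new π(C=C) bond, giving the alkene.
Total: 2 elementary steps.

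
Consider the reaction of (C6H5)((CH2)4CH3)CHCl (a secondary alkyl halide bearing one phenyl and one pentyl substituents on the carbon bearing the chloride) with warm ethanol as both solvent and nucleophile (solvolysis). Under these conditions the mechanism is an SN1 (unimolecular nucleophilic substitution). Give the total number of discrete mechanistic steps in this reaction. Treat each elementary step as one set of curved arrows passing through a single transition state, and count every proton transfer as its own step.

Step 1: Ionisation: the C–Cl σ-bond cleaves heterolytically; both bonding electrons depart with Cl⁻, leaving a secondary carbocation at the α-carbon.
(No 1,2-shift: no single shift to an adjacent carbon would give a more stable cation.)
Step 2: CH3CH2OH donates an oxygen lone pair into the empty p orbital of the cation, giving a protonated ether (an oxonium ion).
Step 3: Proton transfer from the O–H of the oxonium ion to a solvent molecule delivers the neutral ether.
Total: 3 elementary steps.

3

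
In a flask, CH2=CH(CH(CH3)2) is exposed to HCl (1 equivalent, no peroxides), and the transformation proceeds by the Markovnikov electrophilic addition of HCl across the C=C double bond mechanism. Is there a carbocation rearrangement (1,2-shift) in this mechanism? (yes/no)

yes

The first-formed carbocation is secondary.
The adjacent isopropyl carbon already bears 2 other carbon substituents and has a hydrogen to migrate; after a 1,2-hydride shift from that carbon the positive charge sits on a tertiary centre.
Tertiary is more stable than secondary, so the shift occurs.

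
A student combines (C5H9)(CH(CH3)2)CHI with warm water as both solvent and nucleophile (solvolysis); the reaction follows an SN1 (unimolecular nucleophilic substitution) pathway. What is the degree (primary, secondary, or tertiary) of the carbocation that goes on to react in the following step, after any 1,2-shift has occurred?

tertiary

Step 1: Rate-determining heterolysis of the C–I bond gives I⁻ and a secondary carbocation.
Step 2: Carbocation rearrangement: a 1,2-hydride shift from the adjacent isopropyl carbon converts the initially-formed secondary cation into the more stable tertiary cation.
The cation rearranges from secondary to tertiary via a 1,2-hydride shift from the adjacent isopropyl carbon; the tertiary cation is what reacts next.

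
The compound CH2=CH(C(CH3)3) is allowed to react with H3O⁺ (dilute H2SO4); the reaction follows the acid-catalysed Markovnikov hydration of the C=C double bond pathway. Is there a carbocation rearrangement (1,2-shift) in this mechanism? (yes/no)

yes

The first-formed carbocation is secondary.
The adjacent tert-butyl carbon has no hydrogen but bears methyl groups; migration of one methyl with its bonding pair (a 1,2-methyl shift) places the charge on a tertiary centre.
Tertiary is more stable than secondary, so the shift occurs.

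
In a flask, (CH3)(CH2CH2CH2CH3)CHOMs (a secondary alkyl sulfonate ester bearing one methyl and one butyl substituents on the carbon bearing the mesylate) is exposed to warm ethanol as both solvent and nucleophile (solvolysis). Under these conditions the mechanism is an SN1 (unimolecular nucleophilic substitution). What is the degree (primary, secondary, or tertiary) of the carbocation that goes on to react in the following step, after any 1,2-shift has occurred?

Step 1: The C–O bond breaks with both electrons going to the mesylate; MsO⁻ leaves and a secondary carbocation remains.
No single 1,2-shift to an adjacent carbon would give a more-substituted cation, so no rearrangement occurs.

secondary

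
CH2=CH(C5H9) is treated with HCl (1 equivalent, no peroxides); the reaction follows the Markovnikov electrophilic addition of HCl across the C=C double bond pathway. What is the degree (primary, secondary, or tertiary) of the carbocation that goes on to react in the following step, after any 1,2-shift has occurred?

tertiary

Step 1: Electrophilic addition begins with the π(C=C) electrons forming a bond to the proton of HCl. Following Markovnikov's rule, the resulting cation is secondary. The H–Cl bond breaks heterolytically, releasing Cl⁻.
Step 2: A 1,2-hydride shift from the adjacent cyclopentyl carbon moves the positive charge from the secondary centre to an adjacent carbon, generating a more stable tertiary carbocation.
The cation rearranges from secondary to tertiary via a 1,2-hydride shift from the adjacent cyclopentyl carbon; the tertiary cation is what reacts next.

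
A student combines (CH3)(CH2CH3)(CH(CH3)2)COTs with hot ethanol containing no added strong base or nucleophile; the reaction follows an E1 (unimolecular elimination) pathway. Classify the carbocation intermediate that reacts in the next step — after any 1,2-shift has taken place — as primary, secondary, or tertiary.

tertiary

Step 1: Rate-determining heterolysis of the C–O bond gives TsO⁻ and a tertiary carbocation.
No single 1,2-shift to an adjacent carbon would give a more-substituted cation, so no rearrangement occurs.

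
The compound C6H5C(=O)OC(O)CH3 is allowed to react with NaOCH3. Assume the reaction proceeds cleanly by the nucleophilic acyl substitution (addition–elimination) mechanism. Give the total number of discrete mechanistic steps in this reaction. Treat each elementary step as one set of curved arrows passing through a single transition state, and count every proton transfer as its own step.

Step 1: Nucleophilic addition of CH3O⁻ to the acyl carbon breaks the π(C=O) bond and yields a tetrahedral, anionic intermediate.
Step 2: Collapse of the tetrahedral intermediate: the alkoxide oxygen pushes its lone pair back to re-form C=O while CH3CO2⁻ leaves.
Total: 2 elementary steps.

2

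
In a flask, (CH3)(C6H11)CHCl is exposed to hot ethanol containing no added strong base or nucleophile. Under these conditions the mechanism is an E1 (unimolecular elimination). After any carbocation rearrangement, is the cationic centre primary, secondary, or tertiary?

tertiary

Step 1: Ionisation: the C–Cl σ-bond cleaves heterolytically; both bonding electrons depart with Cl⁻, leaving a secondary carbocation at the α-carbon.
Step 2: Carbocation rearrangement: a 1,2-hydride shift from the adjacent cyclohexyl carbon converts the initially-formed secondary cation into the more stable tertiary cation.
The cation rearranges from secondary to tertiary via a 1,2-hydride shift from the adjacent cyclohexyl carbon; the tertiary cation is what reacts next.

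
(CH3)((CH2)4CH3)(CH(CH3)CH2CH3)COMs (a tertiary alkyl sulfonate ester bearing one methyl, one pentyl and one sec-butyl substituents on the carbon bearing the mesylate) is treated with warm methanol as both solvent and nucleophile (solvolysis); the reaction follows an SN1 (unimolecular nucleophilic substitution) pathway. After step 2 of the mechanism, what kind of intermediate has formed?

Step 1: Unassisted departure of MsO⁻ (taking the C–O bonding pair) generates a tertiary carbocation.
Step 2: A lone pair on the oxygen of CH3OH attacks the carbocation, forming a new C–O σ-bond and an oxonium ion.
After step 2 the species present is an oxonium ion.

oxonium ion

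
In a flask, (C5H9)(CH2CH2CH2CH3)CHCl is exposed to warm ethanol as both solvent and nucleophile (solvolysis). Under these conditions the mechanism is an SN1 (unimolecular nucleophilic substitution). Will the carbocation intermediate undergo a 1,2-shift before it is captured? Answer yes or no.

The first-formed carbocation is secondary.
The adjacent cyclopentyl carbon already bears 2 other carbon substituents and has a hydrogen to migrate; after a 1,2-hydride shift from that carbon the positive charge sits on a tertiary centre.
Tertiary is more stable than secondary, so the shift occurs.

yes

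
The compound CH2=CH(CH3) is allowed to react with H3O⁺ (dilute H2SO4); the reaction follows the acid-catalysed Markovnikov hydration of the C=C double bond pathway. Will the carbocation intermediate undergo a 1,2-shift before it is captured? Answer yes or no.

no

The first-formed carbocation is secondary.
No single 1,2-shift to an adjacent carbon would produce a more-substituted cation than the one already present, so no rearrangement occurs.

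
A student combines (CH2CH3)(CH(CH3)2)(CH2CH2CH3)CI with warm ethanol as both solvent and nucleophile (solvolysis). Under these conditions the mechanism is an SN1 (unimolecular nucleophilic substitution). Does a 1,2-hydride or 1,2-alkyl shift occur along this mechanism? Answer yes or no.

The first-formed carbocation is tertiary.
No single 1,2-shift to an adjacent carbon would produce a more-substituted cation than the one already present, so no rearrangement occurs.

no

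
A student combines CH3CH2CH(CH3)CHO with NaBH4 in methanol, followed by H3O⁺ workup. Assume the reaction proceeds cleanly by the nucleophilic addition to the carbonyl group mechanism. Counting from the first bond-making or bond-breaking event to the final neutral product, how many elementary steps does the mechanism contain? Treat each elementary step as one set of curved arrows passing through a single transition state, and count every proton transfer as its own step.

Step 1: Nucleophilic addition: H⁻ (delivered from BH4⁻) adds to the carbonyl carbon, pushing the π(C=O) electron pair onto oxygen and giving a tetrahedral alkoxide.
Step 2: Protonation of the alkoxide by H3O⁺ workup furnishes an alcohol.
Total: 2 elementary steps.

2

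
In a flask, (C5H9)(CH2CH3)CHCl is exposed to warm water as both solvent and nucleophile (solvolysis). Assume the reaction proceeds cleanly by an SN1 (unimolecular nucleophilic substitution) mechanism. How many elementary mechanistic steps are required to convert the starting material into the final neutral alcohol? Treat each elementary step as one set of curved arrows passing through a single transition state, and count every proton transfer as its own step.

4

Step 1: The C–Cl bond breaks with both electrons going to the chloride; Cl⁻ leaves and a secondary carbocation remains.
Step 2: A 1,2-hydride shift from the adjacent cyclopentyl carbon moves the positive charge from the secondary centre to an adjacent carbon, generating a more stable tertiary carbocation.
Step 3: A lone pair on the oxygen of H2O attacks the carbocation, forming a new C–O σ-bond and an oxonium ion.
Step 4: A second solvent molecule removes the proton on oxygen, giving the neutral alcohol product.
Total: 4 elementary steps.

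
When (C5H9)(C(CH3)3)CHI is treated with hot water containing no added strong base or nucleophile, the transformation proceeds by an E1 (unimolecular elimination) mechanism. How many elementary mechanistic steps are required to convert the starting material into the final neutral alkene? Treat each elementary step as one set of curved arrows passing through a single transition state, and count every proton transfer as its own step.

Step 1: The C–I bond breaks with both electrons going to the iodide; I⁻ leaves and a secondary carbocation remains.
Step 2: A hydride (H with its bonding pair) migrates from the adjacent cyclopentyl carbon to the cationic centre — a 1,2-hydride shift — upgrading the secondary cation to a tertiary one.
Step 3: Loss of a β-proton to a water molecule of the solvent: the C–H bonding pair collapses toward the cationic carbon to form the C=C π bond, yielding the alkene.
Total: 3 elementary steps.

3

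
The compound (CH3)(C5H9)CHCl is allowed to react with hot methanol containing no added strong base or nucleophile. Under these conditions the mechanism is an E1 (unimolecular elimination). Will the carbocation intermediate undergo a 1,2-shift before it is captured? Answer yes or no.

yes

The first-formed carbocation is secondary.
The adjacent cyclopentyl carbon already bears 2 other carbon substituents and has a hydrogen to migrate; after a 1,2-hydride shift from that carbon the positive charge sits on a tertiary centre.
Tertiary is more stable than secondary, so the shift occurs.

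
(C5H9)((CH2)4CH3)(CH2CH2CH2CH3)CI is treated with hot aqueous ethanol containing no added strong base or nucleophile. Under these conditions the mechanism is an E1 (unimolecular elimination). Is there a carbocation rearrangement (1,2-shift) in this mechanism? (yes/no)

The first-formed carbocation is tertiary.
No single 1,2-shift to an adjacent carbon would produce a more-substituted cation than the one already present, so no rearrangement occurs.

no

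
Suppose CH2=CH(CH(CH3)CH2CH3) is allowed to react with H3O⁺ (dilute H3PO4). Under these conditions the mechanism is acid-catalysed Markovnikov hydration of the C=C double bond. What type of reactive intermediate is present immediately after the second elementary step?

tertiary carbocation

Step 1: Protonation of the alkene by H3O⁺: the π bond acts as the nucleophile and picks up H⁺, giving the more stable (Markovnikov) secondary carbocation. H2O is released.
Step 2: A hydride (H with its bonding pair) migrates from the adjacent sec-butyl carbon to the cationic centre — a 1,2-hydride shift — upgrading the secondary cation to a tertiary one.
After step 2 the species present is a tertiary carbocation.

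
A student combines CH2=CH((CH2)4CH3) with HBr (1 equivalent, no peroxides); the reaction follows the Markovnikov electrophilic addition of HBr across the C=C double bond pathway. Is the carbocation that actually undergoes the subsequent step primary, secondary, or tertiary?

secondary

Step 1: The π electrons of the C=C bond attack a proton of HBr; Markovnikov addition places the new C–H on the less-substituted alkene carbon, so the positive charge ends up on the more-substituted carbon — a secondary carbocation. The H–Br bond breaks heterolytically, releasing Br⁻.
No single 1,2-shift to an adjacent carbon would give a more-substituted cation, so no rearrangement occurs.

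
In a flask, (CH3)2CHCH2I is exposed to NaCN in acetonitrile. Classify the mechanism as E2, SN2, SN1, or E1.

SN2

Conditions: a primary substrate with a strong nucleophile in the polar aprotic solvent acetonitrile.
These conditions are the textbook signature of the SN2 pathway.
An unhindered substrate with a strong nucleophile in a polar aprotic solvent favours one-step backside displacement.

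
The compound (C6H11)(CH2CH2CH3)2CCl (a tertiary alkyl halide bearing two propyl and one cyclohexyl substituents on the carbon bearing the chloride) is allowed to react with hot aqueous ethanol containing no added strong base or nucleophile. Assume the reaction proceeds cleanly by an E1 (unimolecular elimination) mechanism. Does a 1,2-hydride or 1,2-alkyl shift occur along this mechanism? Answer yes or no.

no

The first-formed carbocation is tertiary.
No single 1,2-shift to an adjacent carbon would produce a more-substituted cation than the one already present, so no rearrangement occurs.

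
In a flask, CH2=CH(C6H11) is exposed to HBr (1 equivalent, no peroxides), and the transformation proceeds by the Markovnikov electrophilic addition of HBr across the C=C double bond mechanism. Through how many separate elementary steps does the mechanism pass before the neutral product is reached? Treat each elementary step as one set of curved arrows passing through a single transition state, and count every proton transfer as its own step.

Step 1: Electrophilic addition begins with the π(C=C) electrons forming a bond to the proton of HBr. Following Markovnikov's rule, the resulting cation is secondary. The H–Br bond breaks heterolytically, releasing Br⁻.
Step 2: Carbocation rearrangement: a 1,2-hydride shift from the adjacent cyclohexyl carbon converts the initially-formed secondary cation into the more stable tertiary cation.
Step 3: Nucleophilic attack by Br⁻ on the carbocation completes the addition, giving R–Br.
Total: 3 elementary steps.

3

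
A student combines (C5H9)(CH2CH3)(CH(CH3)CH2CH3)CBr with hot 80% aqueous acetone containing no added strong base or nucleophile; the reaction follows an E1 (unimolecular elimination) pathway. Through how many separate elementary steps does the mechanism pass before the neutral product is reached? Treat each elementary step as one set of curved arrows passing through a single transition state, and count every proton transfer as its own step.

2

Step 1: Rate-determining heterolysis of the C–Br bond gives Br⁻ and a tertiary carbocation.
(No 1,2-shift: no single shift to an adjacent carbon would give a more stable cation.)
Step 2: Loss of a β-proton to a water molecule of the solvent: the C–H bonding pair collapses toward the cationic carbon to form the C=C π bond, yielding the alkene.
Total: 2 elementary steps.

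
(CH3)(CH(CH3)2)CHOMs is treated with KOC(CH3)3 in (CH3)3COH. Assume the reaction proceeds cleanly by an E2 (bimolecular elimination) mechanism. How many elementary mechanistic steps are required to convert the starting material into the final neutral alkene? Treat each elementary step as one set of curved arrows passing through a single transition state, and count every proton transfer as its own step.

Step 1: The strong base (CH3)3CO⁻ removes a β-hydrogen; in the same concerted event the electrons of the breaking C–H bond form the new π(C=C) bond and the C–O σ-bond breaks, expelling MsO⁻. Anti-periplanar geometry; one transition state.
Total: 1 elementary step.

1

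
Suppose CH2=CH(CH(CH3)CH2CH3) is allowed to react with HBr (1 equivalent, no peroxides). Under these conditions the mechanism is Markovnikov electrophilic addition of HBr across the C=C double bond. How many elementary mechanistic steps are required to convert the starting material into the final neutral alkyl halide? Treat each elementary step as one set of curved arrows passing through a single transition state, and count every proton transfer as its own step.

Step 1: Electrophilic addition begins with the π(C=C) electrons forming a bond to the proton of HBr. Following Markovnikov's rule, the resulting cation is secondary. The H–Br bond breaks heterolytically, releasing Br⁻.
Step 2: Carbocation rearrangement: a 1,2-hydride shift from the adjacent sec-butyl carbon converts the initially-formed secondary cation into the more stable tertiary cation.
Step 3: The Br⁻ anion donates a lone pair to the carbocation, forming the new C–Br σ-bond and giving the neutral alkyl halide.
Total: 3 elementary steps.

3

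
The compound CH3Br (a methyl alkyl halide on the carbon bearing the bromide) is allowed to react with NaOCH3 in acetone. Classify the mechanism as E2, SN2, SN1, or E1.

SN2

Conditions: a methyl substrate with a strong nucleophile in the polar aprotic solvent acetone.
These conditions are the textbook signature of the SN2 pathway.
An unhindered substrate with a strong nucleophile in a polar aprotic solvent favours one-step backside displacement.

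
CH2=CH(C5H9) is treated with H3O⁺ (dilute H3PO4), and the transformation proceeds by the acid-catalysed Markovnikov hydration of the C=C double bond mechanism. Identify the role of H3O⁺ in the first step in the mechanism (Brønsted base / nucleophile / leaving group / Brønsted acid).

Step 1: The π electrons of the C=C bond attack a proton of H3O⁺; Markovnikov addition places the new C–H on the less-substituted alkene carbon, so the positive charge ends up on the more-substituted carbon — a secondary carbocation. H2O is released.
H3O⁺ in the first step donates a proton in a proton-transfer step — a Brønsted acid.

Brønsted acid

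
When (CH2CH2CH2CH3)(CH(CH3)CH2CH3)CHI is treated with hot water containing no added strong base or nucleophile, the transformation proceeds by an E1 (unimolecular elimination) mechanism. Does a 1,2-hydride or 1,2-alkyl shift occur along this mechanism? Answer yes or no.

yes

The first-formed carbocation is secondary.
The adjacent sec-butyl carbon already bears 2 other carbon substituents and has a hydrogen to migrate; after a 1,2-hydride shift from that carbon the positive charge sits on a tertiary centre.
Tertiary is more stable than secondary, so the shift occurs.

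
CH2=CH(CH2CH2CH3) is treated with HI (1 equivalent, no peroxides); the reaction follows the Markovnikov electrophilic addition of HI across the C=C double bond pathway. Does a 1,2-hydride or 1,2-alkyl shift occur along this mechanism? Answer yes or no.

The first-formed carbocation is secondary.
No single 1,2-shift to an adjacent carbon would produce a more-substituted cation than the one already present, so no rearrangement occurs.

no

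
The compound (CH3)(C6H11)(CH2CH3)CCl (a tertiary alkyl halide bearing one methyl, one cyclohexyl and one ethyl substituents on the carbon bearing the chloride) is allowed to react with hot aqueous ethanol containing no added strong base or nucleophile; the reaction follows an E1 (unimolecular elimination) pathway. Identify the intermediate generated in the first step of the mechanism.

tertiary carbocation

Step 1: Ionisation: the C–Cl σ-bond cleaves heterolytically; both bonding electrons depart with Cl⁻, leaving a tertiary carbocation at the α-carbon.
After step 1 the species present is a tertiary carbocation.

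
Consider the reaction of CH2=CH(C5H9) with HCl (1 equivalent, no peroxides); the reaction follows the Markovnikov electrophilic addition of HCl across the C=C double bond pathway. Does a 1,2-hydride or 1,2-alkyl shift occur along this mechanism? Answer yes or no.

yes

The first-formed carbocation is secondary.
The adjacent cyclopentyl carbon already bears 2 other carbon substituents and has a hydrogen to migrate; after a 1,2-hydride shift from that carbon the positive charge sits on a tertiary centre.
Tertiary is more stable than secondary, so the shift occurs.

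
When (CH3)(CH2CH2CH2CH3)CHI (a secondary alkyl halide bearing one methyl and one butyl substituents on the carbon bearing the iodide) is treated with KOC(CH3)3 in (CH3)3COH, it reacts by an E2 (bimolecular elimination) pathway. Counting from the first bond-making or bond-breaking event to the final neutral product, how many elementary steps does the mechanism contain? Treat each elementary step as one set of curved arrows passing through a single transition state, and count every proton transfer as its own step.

Step 1: Concerted anti-periplanar elimination: (CH3)3CO⁻ abstracts a β-H while I⁻ leaves, and the C–H electrons become the new C=C π bond — all in a single transition state.
Total: 1 elementary step.

1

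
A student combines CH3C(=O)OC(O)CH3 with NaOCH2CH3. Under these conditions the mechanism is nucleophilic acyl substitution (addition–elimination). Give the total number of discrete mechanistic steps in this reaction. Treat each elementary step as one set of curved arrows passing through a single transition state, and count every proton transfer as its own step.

Step 1: Nucleophilic addition of CH3CH2O⁻ to the acyl carbon breaks the π(C=O) bond and yields a tetrahedral, anionic intermediate.
Step 2: Elimination step: re-formation of the carbonyl π bond drives out CH3CO2⁻, giving the new acyl compound.
Total: 2 elementary steps.

2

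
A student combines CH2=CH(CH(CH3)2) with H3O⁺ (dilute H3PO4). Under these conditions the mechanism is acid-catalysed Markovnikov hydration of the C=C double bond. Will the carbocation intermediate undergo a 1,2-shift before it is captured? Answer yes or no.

yes

The first-formed carbocation is secondary.
The adjacent isopropyl carbon already bears 2 other carbon substituents and has a hydrogen to migrate; after a 1,2-hydride shift from that carbon the positive charge sits on a tertiary centre.
Tertiary is more stable than secondary, so the shift occurs.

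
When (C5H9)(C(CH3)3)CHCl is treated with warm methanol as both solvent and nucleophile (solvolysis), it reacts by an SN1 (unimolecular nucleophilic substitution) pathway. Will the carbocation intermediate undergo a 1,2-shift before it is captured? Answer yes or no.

The first-formed carbocation is secondary.
The adjacent cyclopentyl carbon already bears 2 other carbon substituents and has a hydrogen to migrate; after a 1,2-hydride shift from that carbon the positive charge sits on a tertiary centre.
Tertiary is more stable than secondary, so the shift occurs.

yes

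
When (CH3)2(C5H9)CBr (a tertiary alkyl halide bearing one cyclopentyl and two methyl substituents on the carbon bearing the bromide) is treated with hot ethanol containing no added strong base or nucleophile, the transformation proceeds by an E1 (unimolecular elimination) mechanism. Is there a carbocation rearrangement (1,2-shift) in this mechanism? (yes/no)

The first-formed carbocation is tertiary.
No single 1,2-shift to an adjacent carbon would produce a more-substituted cation than the one already present, so no rearrangement occurs.

no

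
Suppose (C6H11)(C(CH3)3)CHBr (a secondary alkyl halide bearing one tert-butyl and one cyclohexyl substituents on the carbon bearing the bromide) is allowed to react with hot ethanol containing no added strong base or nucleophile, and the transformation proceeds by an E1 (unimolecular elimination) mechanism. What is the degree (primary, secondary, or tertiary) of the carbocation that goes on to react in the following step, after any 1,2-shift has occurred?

tertiary

Step 1: Rate-determining heterolysis of the C–Br bond gives Br⁻ and a secondary carbocation.
Step 2: Carbocation rearrangement: a 1,2-hydride shift from the adjacent cyclohexyl carbon converts the initially-formed secondary cation into the more stable tertiary cation.
The cation rearranges from secondary to tertiary via a 1,2-hydride shift from the adjacent cyclohexyl carbon; the tertiary cation is what reacts next.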